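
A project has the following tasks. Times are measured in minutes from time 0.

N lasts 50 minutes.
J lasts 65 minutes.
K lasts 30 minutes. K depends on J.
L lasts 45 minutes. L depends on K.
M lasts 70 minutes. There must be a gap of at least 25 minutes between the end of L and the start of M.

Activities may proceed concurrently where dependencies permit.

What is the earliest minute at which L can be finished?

Nothing blocks J, so it runs from minute 0 to minute 65.
K waits on J (finishes minute 65), so it starts at minute 65 and finishes at 65 + 30 = minute 95.
After K (finishes minute 95), L can start at minute 95 and finishes at minute 140.

140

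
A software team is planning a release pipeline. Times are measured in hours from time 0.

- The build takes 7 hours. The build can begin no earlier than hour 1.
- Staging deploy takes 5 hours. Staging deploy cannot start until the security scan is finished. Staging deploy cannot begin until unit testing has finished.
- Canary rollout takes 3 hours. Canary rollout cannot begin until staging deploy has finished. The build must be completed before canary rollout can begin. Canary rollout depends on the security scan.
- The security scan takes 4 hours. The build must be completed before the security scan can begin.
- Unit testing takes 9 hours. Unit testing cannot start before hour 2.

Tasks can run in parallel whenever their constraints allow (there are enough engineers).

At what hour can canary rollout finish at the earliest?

After its own release at hour 2, unit testing can start at hour 2 and finishes at hour 11.
The build waits on its own release at hour 1, so it starts at hour 1 and finishes at 1 + 7 = hour 8.
After the build (finishes hour 8), the security scan can start at hour 8 and finishes at hour 12.
Staging deploy has to wait for the security scan (finishes hour 12); unit testing (finishes hour 11). The latest of these is hour 12, so staging deploy runs hour 12 to 12 + 5 = hour 17.
Canary rollout needs all of staging deploy (finishes hour 17); the build (finishes hour 8); the security scan (finishes hour 12). That puts its earliest start at hour 17; it finishes at 17 + 3 = hour 20.

20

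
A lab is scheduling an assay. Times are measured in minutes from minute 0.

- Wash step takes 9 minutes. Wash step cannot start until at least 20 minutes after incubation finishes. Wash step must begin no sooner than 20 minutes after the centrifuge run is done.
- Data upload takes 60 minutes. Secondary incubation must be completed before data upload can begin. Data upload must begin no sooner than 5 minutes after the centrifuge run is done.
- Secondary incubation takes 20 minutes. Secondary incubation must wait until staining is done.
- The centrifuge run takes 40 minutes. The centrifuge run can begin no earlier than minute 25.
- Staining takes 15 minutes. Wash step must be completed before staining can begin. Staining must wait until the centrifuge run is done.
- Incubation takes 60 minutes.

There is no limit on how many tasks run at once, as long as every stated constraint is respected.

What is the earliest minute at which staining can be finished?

109

After its own release at minute 25, the centrifuge run can start at minute 25 and finishes at minute 65.
Incubation can start immediately at minute 0; it finishes at minute 60.
Wash step needs all of incubation (finishes minute 60, plus 20-minute gap → minute 80); the centrifuge run (finishes minute 65, plus 20-minute gap → minute 85). That puts its earliest start at minute 85; it finishes at 85 + 9 = minute 94.
Staining needs all of wash step (finishes minute 94); the centrifuge run (finishes minute 65). That puts its earliest start at minute 94; it finishes at 94 + 15 = minute 109.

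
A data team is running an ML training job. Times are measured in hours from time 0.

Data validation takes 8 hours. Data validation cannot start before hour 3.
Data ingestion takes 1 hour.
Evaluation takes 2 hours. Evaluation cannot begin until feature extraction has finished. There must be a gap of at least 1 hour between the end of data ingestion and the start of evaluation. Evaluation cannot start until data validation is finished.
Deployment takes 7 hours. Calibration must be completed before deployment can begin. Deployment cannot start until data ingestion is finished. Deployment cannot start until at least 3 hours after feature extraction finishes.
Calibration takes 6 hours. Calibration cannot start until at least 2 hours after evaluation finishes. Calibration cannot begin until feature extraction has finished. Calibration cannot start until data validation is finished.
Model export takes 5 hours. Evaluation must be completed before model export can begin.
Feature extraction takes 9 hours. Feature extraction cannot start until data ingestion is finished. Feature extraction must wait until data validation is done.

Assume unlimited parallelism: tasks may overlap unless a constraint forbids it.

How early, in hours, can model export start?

22

Data validation waits on its own release at hour 3, so it starts at hour 3 and finishes at 3 + 8 = hour 11.
Nothing blocks data ingestion, so it runs from hour 0 to hour 1.
Feature extraction cannot start until data ingestion (finishes hour 1); data validation (finishes hour 11). The controlling bound is hour 11, so feature extraction finishes at 11 + 9 = hour 20.
Evaluation has to wait for feature extraction (finishes hour 20); data ingestion (finishes hour 1, plus 1-hour gap → hour 2); data validation (finishes hour 11). The latest of these is hour 20, so evaluation runs hour 20 to 20 + 2 = hour 22.
Model export waits on evaluation (finishes hour 22), so the earliest it can start is hour 22.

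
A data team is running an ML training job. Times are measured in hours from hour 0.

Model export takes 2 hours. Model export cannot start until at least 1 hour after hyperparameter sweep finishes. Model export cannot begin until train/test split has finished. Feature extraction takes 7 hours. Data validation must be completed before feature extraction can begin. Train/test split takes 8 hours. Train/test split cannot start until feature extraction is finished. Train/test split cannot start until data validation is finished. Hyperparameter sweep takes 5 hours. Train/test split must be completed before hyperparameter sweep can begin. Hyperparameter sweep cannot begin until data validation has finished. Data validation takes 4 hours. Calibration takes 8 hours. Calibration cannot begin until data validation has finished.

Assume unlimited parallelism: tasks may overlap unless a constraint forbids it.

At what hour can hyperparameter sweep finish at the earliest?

Data validation can start immediately at hour 0; it finishes at hour 4.
After data validation (finishes hour 4), feature extraction can start at hour 4 and finishes at hour 11.
For train/test split: feature extraction (finishes hour 11); data validation (finishes hour 4). Taking the maximum gives a start of hour 11, and it finishes at 11 + 8 = hour 19.
Hyperparameter sweep cannot start until train/test split (finishes hour 19); data validation (finishes hour 4). The controlling bound is hour 19, so hyperparameter sweep finishes at 19 + 5 = hour 24.

24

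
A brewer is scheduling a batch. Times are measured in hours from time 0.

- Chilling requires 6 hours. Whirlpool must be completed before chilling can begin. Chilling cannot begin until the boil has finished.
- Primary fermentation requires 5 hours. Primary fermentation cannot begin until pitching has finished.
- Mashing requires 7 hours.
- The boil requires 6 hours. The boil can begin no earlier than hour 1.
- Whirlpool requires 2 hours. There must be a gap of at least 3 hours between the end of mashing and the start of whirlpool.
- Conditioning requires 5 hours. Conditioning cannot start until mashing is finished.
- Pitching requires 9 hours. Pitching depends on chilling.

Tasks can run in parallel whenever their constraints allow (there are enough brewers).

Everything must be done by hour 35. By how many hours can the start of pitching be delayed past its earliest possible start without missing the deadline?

3

The boil waits on its own release at hour 1, so it starts at hour 1 and finishes at 1 + 6 = hour 7.
Mashing can start immediately at hour 0; it finishes at hour 7.
After mashing (finishes hour 7, plus 3-hour gap → hour 10), whirlpool can start at hour 10 and finishes at hour 12.
For chilling: whirlpool (finishes hour 12); the boil (finishes hour 7). Taking the maximum gives a start of hour 12, and it finishes at 12 + 6 = hour 18.
After chilling (finishes hour 18), pitching can start at hour 18 and finishes at hour 27.

Working backward from the deadline:
Nothing follows primary fermentation; the deadline of hour 35 is its only limit. It must start by 35 − 5 = hour 30.
Pitching must finish before primary fermentation (must start by hour 30). With a 9-hour duration, pitching must start by 30 − 9 = hour 21.
So pitching can start as early as hour 18 and as late as hour 21, giving 21 − 18 = 3 hours of slack.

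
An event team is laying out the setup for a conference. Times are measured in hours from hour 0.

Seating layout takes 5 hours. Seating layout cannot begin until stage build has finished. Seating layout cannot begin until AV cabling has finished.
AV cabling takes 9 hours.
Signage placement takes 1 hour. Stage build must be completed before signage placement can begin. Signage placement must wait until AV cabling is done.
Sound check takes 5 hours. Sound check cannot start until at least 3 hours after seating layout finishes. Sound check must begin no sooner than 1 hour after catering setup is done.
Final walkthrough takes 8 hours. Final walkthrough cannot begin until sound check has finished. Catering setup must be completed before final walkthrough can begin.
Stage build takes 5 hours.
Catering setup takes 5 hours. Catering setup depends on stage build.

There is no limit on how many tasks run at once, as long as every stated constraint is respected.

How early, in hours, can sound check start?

17

AV cabling can start immediately at hour 0; it finishes at hour 9.
Nothing blocks stage build, so it runs from hour 0 to hour 5.
Catering setup cannot begin until stage build (finishes hour 5). It runs from hour 5 to 5 + 5 = hour 10.
Seating layout cannot start until stage build (finishes hour 5); AV cabling (finishes hour 9). The controlling bound is hour 9, so seating layout finishes at 9 + 5 = hour 14.
Sound check waits on seating layout (finishes hour 14, plus 3-hour gap → hour 17); catering setup (finishes hour 10, plus 1-hour gap → hour 11). The latest of these is hour 17, which is the earliest sound check can start.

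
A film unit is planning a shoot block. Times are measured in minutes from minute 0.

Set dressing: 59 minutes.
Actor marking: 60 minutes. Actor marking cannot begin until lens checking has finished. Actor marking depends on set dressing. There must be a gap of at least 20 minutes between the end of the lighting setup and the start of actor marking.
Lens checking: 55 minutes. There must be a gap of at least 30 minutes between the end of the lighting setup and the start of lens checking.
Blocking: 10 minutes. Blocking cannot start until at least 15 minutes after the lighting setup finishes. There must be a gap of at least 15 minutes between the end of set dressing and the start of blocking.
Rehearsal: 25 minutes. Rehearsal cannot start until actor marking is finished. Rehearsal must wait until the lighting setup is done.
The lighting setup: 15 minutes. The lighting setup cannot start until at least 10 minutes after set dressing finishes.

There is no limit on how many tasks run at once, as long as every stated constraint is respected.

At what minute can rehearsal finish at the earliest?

254

Set dressing has no prerequisites, so it starts at minute 0 and finishes at minute 59.
After set dressing (finishes minute 59, plus 10-minute gap → minute 69), the lighting setup can start at minute 69 and finishes at minute 84.
After the lighting setup (finishes minute 84, plus 30-minute gap → minute 114), lens checking can start at minute 114 and finishes at minute 169.
Actor marking needs all of lens checking (finishes minute 169); set dressing (finishes minute 59); the lighting setup (finishes minute 84, plus 20-minute gap → minute 104). That puts its earliest start at minute 169; it finishes at 169 + 60 = minute 229.
Rehearsal has to wait for actor marking (finishes minute 229); the lighting setup (finishes minute 84). The latest of these is minute 229, so rehearsal runs minute 229 to 229 + 25 = minute 254.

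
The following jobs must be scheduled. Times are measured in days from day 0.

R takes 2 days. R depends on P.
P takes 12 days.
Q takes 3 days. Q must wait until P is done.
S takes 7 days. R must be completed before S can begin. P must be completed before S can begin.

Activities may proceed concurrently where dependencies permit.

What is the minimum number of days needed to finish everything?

Nothing blocks P, so it runs from day 0 to day 12.
R waits on P (finishes day 12), so it starts at day 12 and finishes at 12 + 2 = day 14.
S has to wait for R (finishes day 14); P (finishes day 12). The latest of these is day 14, so S runs day 14 to 14 + 7 = day 21.
After P (finishes day 12), Q can start at day 12 and finishes at day 15.
All tasks are finished once the last one completes. Finish times: P at 12, Q at 15, R at 14, S at 21. The latest is day 21.

21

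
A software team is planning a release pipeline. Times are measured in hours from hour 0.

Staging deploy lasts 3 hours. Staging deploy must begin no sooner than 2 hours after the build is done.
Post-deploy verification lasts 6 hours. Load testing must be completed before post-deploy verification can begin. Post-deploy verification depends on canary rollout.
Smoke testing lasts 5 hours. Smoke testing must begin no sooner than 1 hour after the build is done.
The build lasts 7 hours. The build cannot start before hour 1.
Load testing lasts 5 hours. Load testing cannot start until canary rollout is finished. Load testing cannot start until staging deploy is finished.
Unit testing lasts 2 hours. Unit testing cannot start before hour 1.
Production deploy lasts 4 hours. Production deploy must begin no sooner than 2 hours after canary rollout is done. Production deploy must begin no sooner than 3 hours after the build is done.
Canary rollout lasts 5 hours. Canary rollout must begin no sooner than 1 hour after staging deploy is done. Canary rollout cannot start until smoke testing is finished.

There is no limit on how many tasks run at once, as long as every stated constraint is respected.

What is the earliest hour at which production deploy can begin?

The build cannot begin until its own release at hour 1. It runs from hour 1 to 1 + 7 = hour 8.
Smoke testing waits on the build (finishes hour 8, plus 1-hour gap → hour 9), so it starts at hour 9 and finishes at 9 + 5 = hour 14.
Staging deploy waits on the build (finishes hour 8, plus 2-hour gap → hour 10), so it starts at hour 10 and finishes at 10 + 3 = hour 13.
For canary rollout: staging deploy (finishes hour 13, plus 1-hour gap → hour 14); smoke testing (finishes hour 14). Taking the maximum gives a start of hour 14, and it finishes at 14 + 5 = hour 19.
Production deploy waits on canary rollout (finishes hour 19, plus 2-hour gap → hour 21); the build (finishes hour 8, plus 3-hour gap → hour 11). The latest of these is hour 21, which is the earliest production deploy can start.

21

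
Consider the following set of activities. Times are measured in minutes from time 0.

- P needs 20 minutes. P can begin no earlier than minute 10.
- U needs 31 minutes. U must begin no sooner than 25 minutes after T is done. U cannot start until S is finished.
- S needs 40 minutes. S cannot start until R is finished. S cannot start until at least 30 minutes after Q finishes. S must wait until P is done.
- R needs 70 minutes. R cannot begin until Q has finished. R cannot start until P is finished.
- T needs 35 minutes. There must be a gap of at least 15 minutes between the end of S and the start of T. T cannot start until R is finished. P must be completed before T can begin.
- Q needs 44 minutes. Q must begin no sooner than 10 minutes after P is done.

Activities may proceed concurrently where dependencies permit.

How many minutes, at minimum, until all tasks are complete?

P waits on its own release at minute 10, so it starts at minute 10 and finishes at 10 + 20 = minute 30.
Q waits on P (finishes minute 30, plus 10-minute gap → minute 40), so it starts at minute 40 and finishes at 40 + 44 = minute 84.
R needs all of Q (finishes minute 84); P (finishes minute 30). That puts its earliest start at minute 84; it finishes at 84 + 70 = minute 154.
S has to wait for R (finishes minute 154); Q (finishes minute 84, plus 30-minute gap → minute 114); P (finishes minute 30). The latest of these is minute 154, so S runs minute 154 to 154 + 40 = minute 194.
T cannot start until S (finishes minute 194, plus 15-minute gap → minute 209); R (finishes minute 154); P (finishes minute 30). The controlling bound is minute 209, so T finishes at 209 + 35 = minute 244.
U cannot start until T (finishes minute 244, plus 25-minute gap → minute 269); S (finishes minute 194). The controlling bound is minute 269, so U finishes at 269 + 31 = minute 300.
All tasks are finished once the last one completes. Finish times: P at 30, Q at 84, R at 154, S at 194, T at 244, U at 300. The latest is minute 300.

300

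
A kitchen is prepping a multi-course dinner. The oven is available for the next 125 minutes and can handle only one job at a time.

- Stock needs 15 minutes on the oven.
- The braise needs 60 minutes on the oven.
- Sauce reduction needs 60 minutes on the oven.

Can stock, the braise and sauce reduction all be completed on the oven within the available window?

No

Running back to back, the jobs need 15 + 60 + 60 = 135 minutes on the oven.
Since 135 > 125, they cannot all fit.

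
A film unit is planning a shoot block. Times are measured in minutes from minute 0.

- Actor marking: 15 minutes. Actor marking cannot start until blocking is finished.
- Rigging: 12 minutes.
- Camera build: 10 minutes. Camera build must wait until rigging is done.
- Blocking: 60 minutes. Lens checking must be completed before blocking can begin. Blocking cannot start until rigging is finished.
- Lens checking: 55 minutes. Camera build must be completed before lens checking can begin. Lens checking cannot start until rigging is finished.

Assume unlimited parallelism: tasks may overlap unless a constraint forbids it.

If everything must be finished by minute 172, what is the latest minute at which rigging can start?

Actor marking must finish by minute 172; it takes 15 minutes, so it must start by 172 − 15 = minute 157.
Blocking must finish before actor marking (must start by minute 157). With a 60-minute duration, blocking must start by 157 − 60 = minute 97.
Since blocking (must start by minute 97) depends on it, lens checking must finish by minute 97. Backing off its 55-minute duration gives a latest start of minute 42.
Camera build feeds into lens checking (must start by minute 42); so camera build must finish by minute 42 and therefore start by minute 32.
Rigging has several dependents: camera build (must start by minute 32); lens checking (must start by minute 42); blocking (must start by minute 97). The earliest of those limits is minute 32, so rigging must start by 32 − 12 = minute 20.

20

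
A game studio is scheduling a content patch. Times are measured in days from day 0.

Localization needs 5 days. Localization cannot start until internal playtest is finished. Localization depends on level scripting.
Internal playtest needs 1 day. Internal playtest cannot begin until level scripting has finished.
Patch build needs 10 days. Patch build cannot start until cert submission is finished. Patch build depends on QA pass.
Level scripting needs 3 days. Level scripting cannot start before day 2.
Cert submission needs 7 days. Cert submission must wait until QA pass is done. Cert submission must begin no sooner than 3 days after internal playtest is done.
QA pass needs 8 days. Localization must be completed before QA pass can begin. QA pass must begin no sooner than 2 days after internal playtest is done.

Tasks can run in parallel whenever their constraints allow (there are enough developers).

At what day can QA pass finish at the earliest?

Level scripting cannot begin until its own release at day 2. It runs from day 2 to 2 + 3 = day 5.
After level scripting (finishes day 5), internal playtest can start at day 5 and finishes at day 6.
Localization has to wait for internal playtest (finishes day 6); level scripting (finishes day 5). The latest of these is day 6, so localization runs day 6 to 6 + 5 = day 11.
For QA pass: localization (finishes day 11); internal playtest (finishes day 6, plus 2-day gap → day 8). Taking the maximum gives a start of day 11, and it finishes at 11 + 8 = day 19.

19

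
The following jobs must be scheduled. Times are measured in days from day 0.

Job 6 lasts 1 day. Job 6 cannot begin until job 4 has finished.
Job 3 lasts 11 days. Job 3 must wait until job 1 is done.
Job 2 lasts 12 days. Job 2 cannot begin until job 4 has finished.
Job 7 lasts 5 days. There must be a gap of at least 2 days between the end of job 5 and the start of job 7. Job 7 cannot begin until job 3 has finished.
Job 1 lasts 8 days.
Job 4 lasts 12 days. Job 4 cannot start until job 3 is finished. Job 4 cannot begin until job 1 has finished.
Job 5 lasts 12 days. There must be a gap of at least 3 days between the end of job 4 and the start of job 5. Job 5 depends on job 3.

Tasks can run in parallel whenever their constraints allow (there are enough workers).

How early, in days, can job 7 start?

48

Job 1 can start immediately at day 0; it finishes at day 8.
Job 3 cannot begin until job 1 (finishes day 8). It runs from day 8 to 8 + 11 = day 19.
Job 4 cannot start until job 3 (finishes day 19); job 1 (finishes day 8). The controlling bound is day 19, so job 4 finishes at 19 + 12 = day 31.
Job 5 needs all of job 4 (finishes day 31, plus 3-day gap → day 34); job 3 (finishes day 19). That puts its earliest start at day 34; it finishes at 34 + 12 = day 46.
Job 7 waits on job 5 (finishes day 46, plus 2-day gap → day 48); job 3 (finishes day 19). The latest of these is day 48, which is the earliest job 7 can start.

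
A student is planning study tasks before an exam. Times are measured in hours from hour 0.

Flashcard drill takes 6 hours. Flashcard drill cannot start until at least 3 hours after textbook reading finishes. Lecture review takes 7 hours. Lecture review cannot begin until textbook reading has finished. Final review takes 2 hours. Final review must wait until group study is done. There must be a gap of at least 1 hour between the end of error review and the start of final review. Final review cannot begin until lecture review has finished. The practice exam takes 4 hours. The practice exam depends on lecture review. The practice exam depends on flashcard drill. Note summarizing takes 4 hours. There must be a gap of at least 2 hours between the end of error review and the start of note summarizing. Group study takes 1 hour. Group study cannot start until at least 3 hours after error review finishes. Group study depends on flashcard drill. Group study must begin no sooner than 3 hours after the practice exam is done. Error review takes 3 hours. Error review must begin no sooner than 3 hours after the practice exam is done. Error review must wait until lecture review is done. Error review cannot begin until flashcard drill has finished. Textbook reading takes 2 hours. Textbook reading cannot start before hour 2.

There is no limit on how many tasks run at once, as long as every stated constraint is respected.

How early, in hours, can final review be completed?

29

After its own release at hour 2, textbook reading can start at hour 2 and finishes at hour 4.
After textbook reading (finishes hour 4, plus 3-hour gap → hour 7), flashcard drill can start at hour 7 and finishes at hour 13.
Lecture review waits on textbook reading (finishes hour 4), so it starts at hour 4 and finishes at 4 + 7 = hour 11.
The practice exam has to wait for lecture review (finishes hour 11); flashcard drill (finishes hour 13). The latest of these is hour 13, so the practice exam runs hour 13 to 13 + 4 = hour 17.
Error review cannot start until the practice exam (finishes hour 17, plus 3-hour gap → hour 20); lecture review (finishes hour 11); flashcard drill (finishes hour 13). The controlling bound is hour 20, so error review finishes at 20 + 3 = hour 23.
Group study needs all of error review (finishes hour 23, plus 3-hour gap → hour 26); flashcard drill (finishes hour 13); the practice exam (finishes hour 17, plus 3-hour gap → hour 20). That puts its earliest start at hour 26; it finishes at 26 + 1 = hour 27.
Final review needs all of group study (finishes hour 27); error review (finishes hour 23, plus 1-hour gap → hour 24); lecture review (finishes hour 11). That puts its earliest start at hour 27; it finishes at 27 + 2 = hour 29.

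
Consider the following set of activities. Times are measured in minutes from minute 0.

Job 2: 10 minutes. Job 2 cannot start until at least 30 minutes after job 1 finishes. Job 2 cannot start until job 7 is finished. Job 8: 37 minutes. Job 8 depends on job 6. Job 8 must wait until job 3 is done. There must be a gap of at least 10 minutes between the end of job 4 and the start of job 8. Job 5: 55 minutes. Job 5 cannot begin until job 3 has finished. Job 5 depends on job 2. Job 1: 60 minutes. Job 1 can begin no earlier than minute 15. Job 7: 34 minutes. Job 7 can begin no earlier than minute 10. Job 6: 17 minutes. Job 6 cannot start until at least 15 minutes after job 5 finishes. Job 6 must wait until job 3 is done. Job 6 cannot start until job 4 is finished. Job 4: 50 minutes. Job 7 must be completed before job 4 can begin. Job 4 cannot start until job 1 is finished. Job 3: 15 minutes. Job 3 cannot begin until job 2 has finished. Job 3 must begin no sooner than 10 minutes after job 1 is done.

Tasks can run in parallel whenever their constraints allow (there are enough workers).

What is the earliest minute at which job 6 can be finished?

Job 7 waits on its own release at minute 10, so it starts at minute 10 and finishes at 10 + 34 = minute 44.
Job 1 waits on its own release at minute 15, so it starts at minute 15 and finishes at 15 + 60 = minute 75.
Job 4 needs all of job 7 (finishes minute 44); job 1 (finishes minute 75). That puts its earliest start at minute 75; it finishes at 75 + 50 = minute 125.
Job 2 has to wait for job 1 (finishes minute 75, plus 30-minute gap → minute 105); job 7 (finishes minute 44). The latest of these is minute 105, so job 2 runs minute 105 to 105 + 10 = minute 115.
Job 3 has to wait for job 2 (finishes minute 115); job 1 (finishes minute 75, plus 10-minute gap → minute 85). The latest of these is minute 115, so job 3 runs minute 115 to 115 + 15 = minute 130.
For job 5: job 3 (finishes minute 130); job 2 (finishes minute 115). Taking the maximum gives a start of minute 130, and it finishes at 130 + 55 = minute 185.
Job 6 needs all of job 5 (finishes minute 185, plus 15-minute gap → minute 200); job 3 (finishes minute 130); job 4 (finishes minute 125). That puts its earliest start at minute 200; it finishes at 200 + 17 = minute 217.

217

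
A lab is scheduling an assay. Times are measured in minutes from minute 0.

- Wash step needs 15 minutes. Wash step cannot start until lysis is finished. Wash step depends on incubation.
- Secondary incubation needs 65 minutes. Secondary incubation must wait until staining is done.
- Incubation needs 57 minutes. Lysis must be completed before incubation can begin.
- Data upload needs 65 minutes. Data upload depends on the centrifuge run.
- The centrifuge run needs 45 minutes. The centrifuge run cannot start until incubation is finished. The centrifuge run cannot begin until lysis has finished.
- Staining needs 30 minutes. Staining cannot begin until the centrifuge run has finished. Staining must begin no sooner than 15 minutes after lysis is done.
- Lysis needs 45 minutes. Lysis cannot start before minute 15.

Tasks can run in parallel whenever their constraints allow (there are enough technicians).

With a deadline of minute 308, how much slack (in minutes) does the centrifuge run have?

51

Lysis waits on its own release at minute 15, so it starts at minute 15 and finishes at 15 + 45 = minute 60.
Incubation cannot begin until lysis (finishes minute 60). It runs from minute 60 to 60 + 57 = minute 117.
For the centrifuge run: incubation (finishes minute 117); lysis (finishes minute 60). Taking the maximum gives a start of minute 117, and it finishes at 117 + 45 = minute 162.

Working backward from the deadline:
To finish by minute 308, secondary incubation (duration 65) must start no later than minute 243.
Staining feeds into secondary incubation (must start by minute 243); so staining must finish by minute 243 and therefore start by minute 213.
To finish by minute 308, data upload (duration 65) must start no later than minute 243.
The centrifuge run must finish in time for staining (must start by minute 213); data upload (must start by minute 243). The tightest is minute 213, so the centrifuge run must start by 213 − 45 = minute 168.
So the centrifuge run can start as early as minute 117 and as late as minute 168, giving 168 − 117 = 51 minutes of slack.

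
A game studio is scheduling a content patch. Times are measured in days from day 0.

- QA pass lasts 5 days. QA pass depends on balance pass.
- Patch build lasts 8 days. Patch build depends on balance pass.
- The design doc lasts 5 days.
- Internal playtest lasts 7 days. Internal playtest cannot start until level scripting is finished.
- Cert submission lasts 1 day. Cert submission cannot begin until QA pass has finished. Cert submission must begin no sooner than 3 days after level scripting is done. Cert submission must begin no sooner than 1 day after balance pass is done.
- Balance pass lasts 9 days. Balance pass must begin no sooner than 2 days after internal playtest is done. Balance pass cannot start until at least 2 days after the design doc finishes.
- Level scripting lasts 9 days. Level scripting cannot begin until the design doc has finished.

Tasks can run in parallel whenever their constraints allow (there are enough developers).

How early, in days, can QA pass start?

32

The design doc has no prerequisites, so it starts at day 0 and finishes at day 5.
Level scripting cannot begin until the design doc (finishes day 5). It runs from day 5 to 5 + 9 = day 14.
Internal playtest cannot begin until level scripting (finishes day 14). It runs from day 14 to 14 + 7 = day 21.
For balance pass: internal playtest (finishes day 21, plus 2-day gap → day 23); the design doc (finishes day 5, plus 2-day gap → day 7). Taking the maximum gives a start of day 23, and it finishes at 23 + 9 = day 32.
QA pass waits on balance pass (finishes day 32), so the earliest it can start is day 32.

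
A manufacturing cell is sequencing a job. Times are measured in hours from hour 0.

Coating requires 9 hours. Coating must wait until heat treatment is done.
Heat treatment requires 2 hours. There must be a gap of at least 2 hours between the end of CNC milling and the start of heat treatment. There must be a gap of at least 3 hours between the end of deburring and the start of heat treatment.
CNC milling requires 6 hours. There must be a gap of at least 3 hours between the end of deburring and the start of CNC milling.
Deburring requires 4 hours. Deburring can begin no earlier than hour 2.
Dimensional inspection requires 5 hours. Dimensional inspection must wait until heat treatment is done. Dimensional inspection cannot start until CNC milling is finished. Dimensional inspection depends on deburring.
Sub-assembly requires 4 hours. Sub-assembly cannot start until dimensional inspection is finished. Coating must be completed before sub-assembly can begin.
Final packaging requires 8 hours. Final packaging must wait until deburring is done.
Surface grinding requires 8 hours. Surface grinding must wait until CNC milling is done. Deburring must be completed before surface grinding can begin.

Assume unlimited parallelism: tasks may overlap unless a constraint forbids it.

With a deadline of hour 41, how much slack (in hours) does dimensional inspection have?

Deburring cannot begin until its own release at hour 2. It runs from hour 2 to 2 + 4 = hour 6.
CNC milling waits on deburring (finishes hour 6, plus 3-hour gap → hour 9), so it starts at hour 9 and finishes at 9 + 6 = hour 15.
Heat treatment cannot start until CNC milling (finishes hour 15, plus 2-hour gap → hour 17); deburring (finishes hour 6, plus 3-hour gap → hour 9). The controlling bound is hour 17, so heat treatment finishes at 17 + 2 = hour 19.
Dimensional inspection cannot start until heat treatment (finishes hour 19); CNC milling (finishes hour 15); deburring (finishes hour 6). The controlling bound is hour 19, so dimensional inspection finishes at 19 + 5 = hour 24.

Working backward from the deadline:
Sub-assembly must finish by hour 41; it takes 4 hours, so it must start by 41 − 4 = hour 37.
Dimensional inspection has to be done before sub-assembly (must start by hour 37). That means finishing by hour 37, i.e. starting by 37 − 5 = hour 32.
So dimensional inspection can start as early as hour 19 and as late as hour 32, giving 32 − 19 = 13 hours of slack.

13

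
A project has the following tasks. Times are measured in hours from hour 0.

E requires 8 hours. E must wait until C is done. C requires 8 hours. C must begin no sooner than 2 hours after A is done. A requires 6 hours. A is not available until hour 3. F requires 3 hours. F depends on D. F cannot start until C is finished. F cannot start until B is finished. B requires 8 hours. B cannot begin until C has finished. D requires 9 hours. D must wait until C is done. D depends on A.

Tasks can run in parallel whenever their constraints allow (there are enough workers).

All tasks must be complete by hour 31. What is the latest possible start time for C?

11

Nothing follows F; the deadline of hour 31 is its only limit. It must start by 31 − 3 = hour 28.
B has to be done before F (must start by hour 28). That means finishing by hour 28, i.e. starting by 28 − 8 = hour 20.
Since F (must start by hour 28) depends on it, D must finish by hour 28. Backing off its 9-hour duration gives a latest start of hour 19.
E must finish by hour 31; it takes 8 hours, so it must start by 31 − 8 = hour 23.
For C: B (must start by hour 20); D (must start by hour 19); E (must start by hour 23); F (must start by hour 28). The most restrictive is hour 19; with an 8-hour duration, C must start by hour 11.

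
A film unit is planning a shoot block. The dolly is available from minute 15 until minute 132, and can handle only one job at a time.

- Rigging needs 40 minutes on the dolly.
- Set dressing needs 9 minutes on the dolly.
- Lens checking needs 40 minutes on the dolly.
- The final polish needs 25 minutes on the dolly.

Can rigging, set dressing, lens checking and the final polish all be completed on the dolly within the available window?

The dolly window is 132 − 15 = 117 minutes.
Running back to back, the jobs need 40 + 9 + 40 + 25 = 114 minutes on the dolly.
Since 114 ≤ 117, they fit within the window.

Yes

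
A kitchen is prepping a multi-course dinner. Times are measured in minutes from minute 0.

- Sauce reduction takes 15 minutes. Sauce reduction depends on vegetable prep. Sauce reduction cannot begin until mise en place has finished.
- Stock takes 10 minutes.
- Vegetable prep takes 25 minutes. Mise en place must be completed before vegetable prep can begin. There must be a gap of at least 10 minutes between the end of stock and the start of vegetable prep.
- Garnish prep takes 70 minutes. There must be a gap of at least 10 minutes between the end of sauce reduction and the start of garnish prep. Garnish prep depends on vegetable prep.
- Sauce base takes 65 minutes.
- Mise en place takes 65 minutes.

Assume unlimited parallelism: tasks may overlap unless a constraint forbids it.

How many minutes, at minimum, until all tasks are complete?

Sauce base has no prerequisites, so it starts at minute 0 and finishes at minute 65.
Stock has no prerequisites, so it starts at minute 0 and finishes at minute 10.
Mise en place can start immediately at minute 0; it finishes at minute 65.
Vegetable prep needs all of mise en place (finishes minute 65); stock (finishes minute 10, plus 10-minute gap → minute 20). That puts its earliest start at minute 65; it finishes at 65 + 25 = minute 90.
Sauce reduction needs all of vegetable prep (finishes minute 90); mise en place (finishes minute 65). That puts its earliest start at minute 90; it finishes at 90 + 15 = minute 105.
Garnish prep cannot start until sauce reduction (finishes minute 105, plus 10-minute gap → minute 115); vegetable prep (finishes minute 90). The controlling bound is minute 115, so garnish prep finishes at 115 + 70 = minute 185.
All tasks are finished once the last one completes. Finish times: Mise en place at 65, Stock at 10, Sauce base at 65, Vegetable prep at 90, Sauce reduction at 105, Garnish prep at 185. The latest is minute 185.

185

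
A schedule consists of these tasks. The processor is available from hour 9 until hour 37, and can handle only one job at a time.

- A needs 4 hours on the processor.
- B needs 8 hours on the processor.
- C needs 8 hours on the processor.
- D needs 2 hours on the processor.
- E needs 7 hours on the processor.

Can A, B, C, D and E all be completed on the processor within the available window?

No

The processor window is 37 − 9 = 28 hours.
Running back to back, the jobs need 4 + 8 + 8 + 2 + 7 = 29 hours on the processor.
Since 29 > 28, they cannot all fit.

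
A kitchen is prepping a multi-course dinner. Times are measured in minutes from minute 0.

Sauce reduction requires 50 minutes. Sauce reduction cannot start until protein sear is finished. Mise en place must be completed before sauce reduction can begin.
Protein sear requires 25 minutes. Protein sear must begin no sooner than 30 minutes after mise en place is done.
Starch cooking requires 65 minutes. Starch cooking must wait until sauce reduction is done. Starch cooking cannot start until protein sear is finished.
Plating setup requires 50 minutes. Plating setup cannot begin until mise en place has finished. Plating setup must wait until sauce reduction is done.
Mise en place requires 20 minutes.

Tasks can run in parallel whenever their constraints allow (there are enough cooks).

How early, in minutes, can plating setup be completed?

175

Nothing blocks mise en place, so it runs from minute 0 to minute 20.
Protein sear waits on mise en place (finishes minute 20, plus 30-minute gap → minute 50), so it starts at minute 50 and finishes at 50 + 25 = minute 75.
Sauce reduction cannot start until protein sear (finishes minute 75); mise en place (finishes minute 20). The controlling bound is minute 75, so sauce reduction finishes at 75 + 50 = minute 125.
Plating setup has to wait for mise en place (finishes minute 20); sauce reduction (finishes minute 125). The latest of these is minute 125, so plating setup runs minute 125 to 125 + 50 = minute 175.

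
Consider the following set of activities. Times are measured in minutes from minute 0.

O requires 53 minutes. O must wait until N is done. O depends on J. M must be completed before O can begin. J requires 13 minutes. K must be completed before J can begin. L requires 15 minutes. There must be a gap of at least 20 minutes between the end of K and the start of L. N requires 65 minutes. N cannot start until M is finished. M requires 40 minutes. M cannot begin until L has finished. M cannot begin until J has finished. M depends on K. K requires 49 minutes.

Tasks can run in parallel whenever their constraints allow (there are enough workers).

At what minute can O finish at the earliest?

242

Nothing blocks K, so it runs from minute 0 to minute 49.
L waits on K (finishes minute 49, plus 20-minute gap → minute 69), so it starts at minute 69 and finishes at 69 + 15 = minute 84.
After K (finishes minute 49), J can start at minute 49 and finishes at minute 62.
M has to wait for L (finishes minute 84); J (finishes minute 62); K (finishes minute 49). The latest of these is minute 84, so M runs minute 84 to 84 + 40 = minute 124.
N cannot begin until M (finishes minute 124). It runs from minute 124 to 124 + 65 = minute 189.
O needs all of N (finishes minute 189); J (finishes minute 62); M (finishes minute 124). That puts its earliest start at minute 189; it finishes at 189 + 53 = minute 242.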